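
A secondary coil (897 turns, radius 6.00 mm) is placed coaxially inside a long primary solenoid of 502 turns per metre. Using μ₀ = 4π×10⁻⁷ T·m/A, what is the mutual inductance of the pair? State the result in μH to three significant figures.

The outer solenoid produces a uniform field B₁ = μ₀n₁I₁ across the inner coil,
so the flux linkage is N₂Φ = N₂B₁A₂ = μ₀n₁N₂A₂·I₁, giving M = μ₀n₁N₂A₂.
A₂ = πr² = π(6.000×10^-3 m)² = 1.131×10^-4 m².
M = (4π×10⁻⁷)(502)(897)(1.131×10^-4) = 6.400×10^-5 H.

M ≈ 64.0 μH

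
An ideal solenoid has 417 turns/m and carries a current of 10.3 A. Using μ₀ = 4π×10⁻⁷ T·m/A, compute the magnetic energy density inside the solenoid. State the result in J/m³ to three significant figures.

u ≈ 11.6 J/m³

B = μ₀nI = (4π×10⁻⁷)(417)(10.3) = 5.397×10^-3 T.
u = B²/(2μ₀) = (5.397×10^-3)²/(2×4π×10⁻⁷) = 11.59 J/m³.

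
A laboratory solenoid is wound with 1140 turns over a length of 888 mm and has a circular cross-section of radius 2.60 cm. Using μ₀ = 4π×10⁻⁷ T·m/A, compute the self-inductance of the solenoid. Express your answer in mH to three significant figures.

A = πr² = π(2.600×10^-2 m)² = 2.124×10^-3 m².
For a long solenoid, L = μ₀N²A/ℓ.
L = (4π×10⁻⁷)(1140)²(2.124×10^-3)/(0.888 m) = 3.906×10^-3 H.

L ≈ 3.91 mH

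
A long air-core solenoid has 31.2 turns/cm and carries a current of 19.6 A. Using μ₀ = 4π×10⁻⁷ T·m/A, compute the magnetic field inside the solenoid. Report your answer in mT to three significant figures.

B ≈ 76.8 mT

Inside a long solenoid, B = μ₀nI.
B = (4π×10⁻⁷)(3.120×10^3 m⁻¹)(19.6 A) = 7.6846×10^-2 T.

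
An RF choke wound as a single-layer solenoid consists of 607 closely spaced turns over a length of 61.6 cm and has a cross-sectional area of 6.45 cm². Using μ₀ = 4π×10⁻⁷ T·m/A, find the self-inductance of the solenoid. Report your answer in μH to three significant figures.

L ≈ 485 μH

A = 6.45 cm² = 6.450×10^-4 m².
For a long solenoid, L = μ₀N²A/ℓ.
L = (4π×10⁻⁷)(607)²(6.450×10^-4)/(0.616 m) = 4.848×10^-4 H.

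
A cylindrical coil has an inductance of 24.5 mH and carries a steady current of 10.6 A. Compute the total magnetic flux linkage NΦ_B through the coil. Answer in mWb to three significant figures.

From L = NΦ_B/I, the flux linkage is NΦ_B = LI.
NΦ_B = (2.450×10^-2 H)(10.6 A) = 0.2597 Wb.

NΦ_B ≈ 260 mWb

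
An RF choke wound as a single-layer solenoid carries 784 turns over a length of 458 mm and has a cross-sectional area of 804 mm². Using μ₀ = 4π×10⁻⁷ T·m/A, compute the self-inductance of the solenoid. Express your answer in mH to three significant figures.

L ≈ 1.36 mH

A = 804 mm² = 8.040×10^-4 m².
For a long solenoid, L = μ₀N²A/ℓ.
L = (4π×10⁻⁷)(784)²(8.040×10^-4)/(0.458 m) = 1.356×10^-3 H.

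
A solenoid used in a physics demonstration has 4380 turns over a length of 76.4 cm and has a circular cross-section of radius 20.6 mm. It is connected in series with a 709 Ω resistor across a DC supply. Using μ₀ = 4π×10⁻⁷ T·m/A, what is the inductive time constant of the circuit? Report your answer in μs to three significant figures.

τ ≈ 59.3 μs

A = πr² = π(2.060×10^-2 m)² = 1.333×10^-3 m².
L = μ₀N²A/ℓ = (4π×10⁻⁷)(4380)²(1.333×10^-3)/(0.764) = 4.207×10^-2 H.
τ = L/R = (4.207×10^-2)/(709) = 5.933×10^-5 s.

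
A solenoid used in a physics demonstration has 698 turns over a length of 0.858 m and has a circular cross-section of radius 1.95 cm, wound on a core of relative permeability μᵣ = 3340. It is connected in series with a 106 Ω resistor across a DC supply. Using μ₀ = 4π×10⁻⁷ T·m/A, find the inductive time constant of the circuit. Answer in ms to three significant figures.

A = πr² = π(1.950×10^-2 m)² = 1.1946×10^-3 m².
L = μ₀μᵣN²A/ℓ = (4π×10⁻⁷)(3340)(698)²(1.1946×10^-3)/(0.858) = 2.847 H.
τ = L/R = (2.847)/(106) = 2.686×10^-2 s.

τ ≈ 26.9 ms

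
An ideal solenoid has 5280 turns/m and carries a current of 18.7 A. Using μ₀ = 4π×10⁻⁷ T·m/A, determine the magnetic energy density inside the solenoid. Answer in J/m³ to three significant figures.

B = μ₀nI = (4π×10⁻⁷)(5.280×10^3)(18.7) = 0.1241 T.
u = B²/(2μ₀) = (0.1241)²/(2×4π×10⁻⁷) = 6.125×10^3 J/m³.

u ≈ 6130 J/m³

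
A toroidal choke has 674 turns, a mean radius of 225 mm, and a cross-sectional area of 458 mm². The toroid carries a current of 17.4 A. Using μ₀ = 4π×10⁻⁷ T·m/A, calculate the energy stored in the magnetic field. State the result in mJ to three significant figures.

U ≈ 28.0 mJ

L = μ₀N²A/(2πR) = (4π×10⁻⁷)(674)²(4.580×10^-4)/(2π×0.225) = 1.849×10^-4 H.
U = ½LI² = ½(1.849×10^-4)(17.4)² = 2.800×10^-2 J.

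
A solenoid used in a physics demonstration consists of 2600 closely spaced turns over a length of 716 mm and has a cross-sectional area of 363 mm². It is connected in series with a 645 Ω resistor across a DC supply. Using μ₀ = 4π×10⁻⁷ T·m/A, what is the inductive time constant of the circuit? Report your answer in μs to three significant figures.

A = 363 mm² = 3.630×10^-4 m².
L = μ₀N²A/ℓ = (4π×10⁻⁷)(2600)²(3.630×10^-4)/(0.716) = 4.307×10^-3 H.
τ = L/R = (4.307×10^-3)/(645) = 6.677×10^-6 s.

τ ≈ 6.68 μs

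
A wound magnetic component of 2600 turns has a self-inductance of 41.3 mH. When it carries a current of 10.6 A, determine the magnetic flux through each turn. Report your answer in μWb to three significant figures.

From L = NΦ_B/I, the flux per turn is Φ_B = LI/N.
Φ_B = (4.130×10^-2 H)(10.6 A)/2600 = 1.684×10^-4 Wb.

Φ_B ≈ 168 μWb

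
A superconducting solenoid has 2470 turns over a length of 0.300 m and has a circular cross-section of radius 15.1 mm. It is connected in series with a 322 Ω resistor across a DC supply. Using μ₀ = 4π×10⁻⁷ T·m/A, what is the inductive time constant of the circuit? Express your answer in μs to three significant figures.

τ ≈ 56.8 μs

A = πr² = π(1.510×10^-2 m)² = 7.163×10^-4 m².
L = μ₀N²A/ℓ = (4π×10⁻⁷)(2470)²(7.163×10^-4)/(0.3) = 1.831×10^-2 H.
τ = L/R = (1.831×10^-2)/(322) = 5.684999×10^-5 s.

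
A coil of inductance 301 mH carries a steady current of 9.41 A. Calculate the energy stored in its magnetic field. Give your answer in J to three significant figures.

U ≈ 13.3 J

Stored magnetic energy: U = ½LI².
U = ½(0.301 H)(9.41 A)² = 13.33 J.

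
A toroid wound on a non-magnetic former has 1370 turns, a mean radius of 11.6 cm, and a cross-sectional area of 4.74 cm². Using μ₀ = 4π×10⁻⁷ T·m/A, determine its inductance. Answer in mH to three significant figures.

L ≈ 1.53 mH

For a thin toroid, L = μ₀N²A/(2πR).
L = (4π×10⁻⁷)(1370)²(4.740×10^-4) / (2π×0.116 m) = 1.534×10^-3 H.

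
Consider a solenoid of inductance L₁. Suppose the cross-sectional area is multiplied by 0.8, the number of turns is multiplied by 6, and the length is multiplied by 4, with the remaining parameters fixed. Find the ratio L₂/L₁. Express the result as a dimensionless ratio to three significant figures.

L₂/L₁ = 7.20

For a solenoid, L ∝ μᵣN²A/ℓ.
L₂/L₁ = (0.8) × (6)^2 × (4)^-1 = 7.20.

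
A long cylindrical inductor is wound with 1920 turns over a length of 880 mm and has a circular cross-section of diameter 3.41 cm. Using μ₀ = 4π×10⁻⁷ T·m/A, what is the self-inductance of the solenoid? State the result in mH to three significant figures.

A = π(d/2)² = π(1.705×10^-2 m)² = 9.133×10^-4 m².
For a long solenoid, L = μ₀N²A/ℓ.
L = (4π×10⁻⁷)(1920)²(9.133×10^-4)/(0.88 m) = 4.808×10^-3 H.

L ≈ 4.81 mH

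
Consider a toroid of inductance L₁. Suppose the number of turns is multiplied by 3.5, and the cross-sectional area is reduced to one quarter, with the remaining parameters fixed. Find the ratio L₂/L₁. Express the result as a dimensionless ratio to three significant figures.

For a toroid, L ∝ μᵣN²A/R.
L₂/L₁ = (3.5)^2 × (0.25) = 3.06.

L₂/L₁ = 3.06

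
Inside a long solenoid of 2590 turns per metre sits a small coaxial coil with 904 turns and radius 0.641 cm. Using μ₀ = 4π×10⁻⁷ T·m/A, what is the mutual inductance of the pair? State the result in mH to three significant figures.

The outer solenoid produces a uniform field B₁ = μ₀n₁I₁ across the inner coil,
so the flux linkage is N₂Φ = N₂B₁A₂ = μ₀n₁N₂A₂·I₁, giving M = μ₀n₁N₂A₂.
A₂ = πr² = π(6.410×10^-3 m)² = 1.291×10^-4 m².
M = (4π×10⁻⁷)(2590)(904)(1.291×10^-4) = 3.798×10^-4 H.

M ≈ 0.380 mH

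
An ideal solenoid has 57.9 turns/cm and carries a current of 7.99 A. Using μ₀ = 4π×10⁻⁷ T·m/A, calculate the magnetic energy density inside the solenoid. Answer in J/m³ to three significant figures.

u ≈ 1340 J/m³

B = μ₀nI = (4π×10⁻⁷)(5.790×10^3)(7.99) = 5.813×10^-2 T.
u = B²/(2μ₀) = (5.813×10^-2)²/(2×4π×10⁻⁷) = 1.3447×10^3 J/m³.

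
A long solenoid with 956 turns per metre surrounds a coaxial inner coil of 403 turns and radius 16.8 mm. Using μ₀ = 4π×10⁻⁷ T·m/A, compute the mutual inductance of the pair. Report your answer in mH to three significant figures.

The outer solenoid produces a uniform field B₁ = μ₀n₁I₁ across the inner coil,
so the flux linkage is N₂Φ = N₂B₁A₂ = μ₀n₁N₂A₂·I₁, giving M = μ₀n₁N₂A₂.
A₂ = πr² = π(1.680×10^-2 m)² = 8.867×10^-4 m².
M = (4π×10⁻⁷)(956)(403)(8.867×10^-4) = 4.293×10^-4 H.

M ≈ 0.429 mH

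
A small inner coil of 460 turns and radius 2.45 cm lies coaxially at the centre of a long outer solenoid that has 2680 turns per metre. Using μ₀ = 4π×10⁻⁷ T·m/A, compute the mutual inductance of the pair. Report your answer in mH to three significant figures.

M ≈ 2.92 mH

The outer solenoid produces a uniform field B₁ = μ₀n₁I₁ across the inner coil,
so the flux linkage is N₂Φ = N₂B₁A₂ = μ₀n₁N₂A₂·I₁, giving M = μ₀n₁N₂A₂.
A₂ = πr² = π(2.450×10^-2 m)² = 1.886×10^-3 m².
M = (4π×10⁻⁷)(2680)(460)(1.886×10^-3) = 2.921×10^-3 H.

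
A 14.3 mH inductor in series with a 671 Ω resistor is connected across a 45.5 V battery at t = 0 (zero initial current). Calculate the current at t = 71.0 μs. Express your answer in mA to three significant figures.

τ = L/R = 1.430×10^-2/671 = 2.131×10^-5 s; final current I_∞ = ε/R = 45.5/671 = 6.781×10^-2 A.
I(t) = I_∞(1 − e^(−t/τ)) with t/τ = 3.332.
I = (6.781×10^-2)(1 − e^(−3.332)) = 6.539×10^-2 A.

I ≈ 65.4 mA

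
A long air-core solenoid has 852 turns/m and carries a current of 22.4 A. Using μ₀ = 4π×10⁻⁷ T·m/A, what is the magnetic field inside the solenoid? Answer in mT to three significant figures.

B ≈ 24.0 mT

Inside a long solenoid, B = μ₀nI.
B = (4π×10⁻⁷)(852 m⁻¹)(22.4 A) = 2.398×10^-2 T.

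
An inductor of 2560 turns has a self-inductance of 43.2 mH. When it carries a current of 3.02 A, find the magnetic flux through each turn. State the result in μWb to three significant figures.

From L = NΦ_B/I, the flux per turn is Φ_B = LI/N.
Φ_B = (4.320×10^-2 H)(3.02 A)/2560 = 5.096×10^-5 Wb.

Φ_B ≈ 51.0 μWb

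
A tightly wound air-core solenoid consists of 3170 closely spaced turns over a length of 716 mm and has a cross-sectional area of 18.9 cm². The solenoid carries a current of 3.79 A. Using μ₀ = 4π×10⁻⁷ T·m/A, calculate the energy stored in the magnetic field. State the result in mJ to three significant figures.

A = 18.9 cm² = 1.890×10^-3 m².
L = μ₀N²A/ℓ = (4π×10⁻⁷)(3170)²(1.890×10^-3)/(0.716) = 3.333×10^-2 H.
U = ½LI² = ½(3.333×10^-2)(3.79)² = 0.2394 J.

U ≈ 239 mJ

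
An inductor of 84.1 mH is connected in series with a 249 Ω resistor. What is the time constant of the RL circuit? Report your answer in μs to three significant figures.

τ ≈ 338 μs

τ = L/R = (8.410×10^-2 H)/(249 Ω) = 3.378×10^-4 s.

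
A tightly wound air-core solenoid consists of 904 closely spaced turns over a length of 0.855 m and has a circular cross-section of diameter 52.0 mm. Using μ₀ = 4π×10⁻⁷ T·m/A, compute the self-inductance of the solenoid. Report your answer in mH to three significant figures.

L ≈ 2.55 mH

A = π(d/2)² = π(2.600×10^-2 m)² = 2.124×10^-3 m².
For a long solenoid, L = μ₀N²A/ℓ.
L = (4π×10⁻⁷)(904)²(2.124×10^-3)/(0.855 m) = 2.551×10^-3 H.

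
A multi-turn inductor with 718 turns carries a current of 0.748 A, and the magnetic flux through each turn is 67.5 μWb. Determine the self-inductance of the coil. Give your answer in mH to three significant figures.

L ≈ 64.8 mH

Self-inductance is defined by L = NΦ_B/I (flux linkage over current).
L = (718)(6.750×10^-5 Wb)/(0.748 A) = 6.479×10^-2 H.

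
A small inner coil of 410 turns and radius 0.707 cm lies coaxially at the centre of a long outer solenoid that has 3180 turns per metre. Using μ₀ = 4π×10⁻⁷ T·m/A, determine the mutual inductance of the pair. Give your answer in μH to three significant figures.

M ≈ 257 μH

The outer solenoid produces a uniform field B₁ = μ₀n₁I₁ across the inner coil,
so the flux linkage is N₂Φ = N₂B₁A₂ = μ₀n₁N₂A₂·I₁, giving M = μ₀n₁N₂A₂.
A₂ = πr² = π(7.070×10^-3 m)² = 1.570×10^-4 m².
M = (4π×10⁻⁷)(3180)(410)(1.570×10^-4) = 2.573×10^-4 H.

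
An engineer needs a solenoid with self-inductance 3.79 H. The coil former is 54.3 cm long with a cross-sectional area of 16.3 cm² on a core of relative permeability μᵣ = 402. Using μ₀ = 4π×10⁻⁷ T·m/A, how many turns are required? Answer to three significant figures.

N ≈ 1580 turns

A = 16.3 cm² = 1.630×10^-3 m².
From L = μ₀μᵣN²A/ℓ, N = √(Lℓ / (μ₀μᵣA)).
N = √[(3.79)(0.543) / ((4π×10⁻⁷)(402)×1.630×10^-3)] = √(2.499×10^6) ≈ 1580.9.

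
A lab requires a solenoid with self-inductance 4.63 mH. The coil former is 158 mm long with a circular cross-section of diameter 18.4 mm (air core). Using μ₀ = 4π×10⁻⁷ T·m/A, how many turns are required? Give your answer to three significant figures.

N ≈ 1480 turns

A = π(d/2)² = π(9.200×10^-3 m)² = 2.659×10^-4 m².
From L = μ₀N²A/ℓ, N = √(Lℓ / (μ₀A)).
N = √[(4.630×10^-3)(0.158) / ((4π×10⁻⁷)×2.659×10^-4)] = √(2.189×10^6) ≈ 1479.6.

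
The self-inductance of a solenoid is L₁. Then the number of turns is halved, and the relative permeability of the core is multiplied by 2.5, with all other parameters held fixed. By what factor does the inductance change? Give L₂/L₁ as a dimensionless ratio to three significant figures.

For a solenoid, L ∝ μᵣN²A/ℓ.
L₂/L₁ = (0.5)^2 × (2.5) = 0.625.

L₂/L₁ = 0.625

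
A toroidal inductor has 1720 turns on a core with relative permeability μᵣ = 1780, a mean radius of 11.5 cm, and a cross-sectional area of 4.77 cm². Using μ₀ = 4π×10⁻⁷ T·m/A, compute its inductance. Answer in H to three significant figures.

For a thin toroid, L = μ₀μᵣN²A/(2πR).
L = (4π×10⁻⁷)(1780)(1720)²(4.770×10^-4) / (2π×0.115 m) = 4.368 H.

L ≈ 4.37 H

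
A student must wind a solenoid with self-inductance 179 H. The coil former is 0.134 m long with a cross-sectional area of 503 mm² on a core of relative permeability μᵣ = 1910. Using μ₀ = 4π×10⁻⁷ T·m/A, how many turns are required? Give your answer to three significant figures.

A = 503 mm² = 5.030×10^-4 m².
From L = μ₀μᵣN²A/ℓ, N = √(Lℓ / (μ₀μᵣA)).
N = √[(179)(0.134) / ((4π×10⁻⁷)(1910)×5.030×10^-4)] = √(1.987×10^7) ≈ 4457.3.

N ≈ 4460 turns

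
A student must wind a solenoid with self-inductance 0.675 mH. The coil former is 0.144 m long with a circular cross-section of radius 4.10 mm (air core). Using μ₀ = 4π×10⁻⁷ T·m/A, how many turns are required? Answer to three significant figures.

N ≈ 1210 turns

A = πr² = π(4.100×10^-3 m)² = 5.281×10^-5 m².
From L = μ₀N²A/ℓ, N = √(Lℓ / (μ₀A)).
N = √[(6.750×10^-4)(0.144) / ((4π×10⁻⁷)×5.281×10^-5)] = √(1.4647×10^6) ≈ 1210.2.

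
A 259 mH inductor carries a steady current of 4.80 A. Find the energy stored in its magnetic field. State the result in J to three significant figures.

U ≈ 2.98 J

Stored magnetic energy: U = ½LI².
U = ½(0.259 H)(4.80 A)² = 2.984 J.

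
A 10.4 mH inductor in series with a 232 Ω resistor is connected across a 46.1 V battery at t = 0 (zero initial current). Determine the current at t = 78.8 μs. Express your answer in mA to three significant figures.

τ = L/R = 1.040×10^-2/232 = 4.483×10^-5 s; final current I_∞ = ε/R = 46.1/232 = 0.1987 A.
I(t) = I_∞(1 − e^(−t/τ)) with t/τ = 1.758.
I = (0.1987)(1 − e^(−1.758)) = 0.1644 A.

I ≈ 164 mA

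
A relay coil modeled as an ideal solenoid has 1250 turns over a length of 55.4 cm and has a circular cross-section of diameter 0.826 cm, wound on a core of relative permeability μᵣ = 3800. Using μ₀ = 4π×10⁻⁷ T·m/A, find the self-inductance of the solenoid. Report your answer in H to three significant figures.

L ≈ 0.722 H

A = π(d/2)² = π(4.130×10^-3 m)² = 5.359×10^-5 m².
For a long solenoid, L = μ₀μᵣN²A/ℓ.
L = (4π×10⁻⁷)(3800)(1250)²(5.359×10^-5)/(0.554 m) = 0.7217 H.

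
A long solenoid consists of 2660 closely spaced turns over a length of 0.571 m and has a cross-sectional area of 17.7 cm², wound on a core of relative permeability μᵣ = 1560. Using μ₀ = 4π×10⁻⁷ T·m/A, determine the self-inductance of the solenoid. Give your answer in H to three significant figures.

A = 17.7 cm² = 1.770×10^-3 m².
For a long solenoid, L = μ₀μᵣN²A/ℓ.
L = (4π×10⁻⁷)(1560)(2660)²(1.770×10^-3)/(0.571 m) = 43 H.

L ≈ 43.0 H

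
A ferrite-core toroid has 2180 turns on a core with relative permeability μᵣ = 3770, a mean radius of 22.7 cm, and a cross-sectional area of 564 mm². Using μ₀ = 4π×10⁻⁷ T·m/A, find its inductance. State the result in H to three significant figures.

L ≈ 8.90 H

For a thin toroid, L = μ₀μᵣN²A/(2πR).
L = (4π×10⁻⁷)(3770)(2180)²(5.640×10^-4) / (2π×0.227 m) = 8.903 H.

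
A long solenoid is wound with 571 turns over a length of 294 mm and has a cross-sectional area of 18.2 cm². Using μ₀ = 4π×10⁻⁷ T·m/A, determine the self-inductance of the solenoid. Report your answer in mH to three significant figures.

L ≈ 2.54 mH

A = 18.2 cm² = 1.820×10^-3 m².
For a long solenoid, L = μ₀N²A/ℓ.
L = (4π×10⁻⁷)(571)²(1.820×10^-3)/(0.294 m) = 2.536×10^-3 H.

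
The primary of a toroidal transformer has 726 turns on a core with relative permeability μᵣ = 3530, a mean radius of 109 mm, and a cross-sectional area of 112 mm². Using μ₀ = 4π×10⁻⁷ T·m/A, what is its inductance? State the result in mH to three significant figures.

L ≈ 382 mH

For a thin toroid, L = μ₀μᵣN²A/(2πR).
L = (4π×10⁻⁷)(3530)(726)²(1.120×10^-4) / (2π×0.109 m) = 0.3824 H.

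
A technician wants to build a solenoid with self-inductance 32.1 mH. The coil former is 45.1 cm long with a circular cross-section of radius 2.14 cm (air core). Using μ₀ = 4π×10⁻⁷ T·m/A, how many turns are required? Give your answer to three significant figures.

N ≈ 2830 turns

A = πr² = π(2.140×10^-2 m)² = 1.439×10^-3 m².
From L = μ₀N²A/ℓ, N = √(Lℓ / (μ₀A)).
N = √[(3.210×10^-2)(0.451) / ((4π×10⁻⁷)×1.439×10^-3)] = √(8.007×10^6) ≈ 2829.7.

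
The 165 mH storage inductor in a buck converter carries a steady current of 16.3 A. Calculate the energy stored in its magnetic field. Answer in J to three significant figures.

Stored magnetic energy: U = ½LI².
U = ½(0.165 H)(16.3 A)² = 21.92 J.

U ≈ 21.9 J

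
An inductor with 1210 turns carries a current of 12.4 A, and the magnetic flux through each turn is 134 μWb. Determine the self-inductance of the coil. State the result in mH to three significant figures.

Self-inductance is defined by L = NΦ_B/I (flux linkage over current).
L = (1210)(1.340×10^-4 Wb)/(12.4 A) = 1.308×10^-2 H.

L ≈ 13.1 mH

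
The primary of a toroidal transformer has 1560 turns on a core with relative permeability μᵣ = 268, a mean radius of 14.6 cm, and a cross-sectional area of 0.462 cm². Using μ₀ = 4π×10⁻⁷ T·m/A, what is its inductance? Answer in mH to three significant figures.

L ≈ 41.3 mH

For a thin toroid, L = μ₀μᵣN²A/(2πR).
L = (4π×10⁻⁷)(268)(1560)²(4.620×10^-5) / (2π×0.146 m) = 4.128×10^-2 H.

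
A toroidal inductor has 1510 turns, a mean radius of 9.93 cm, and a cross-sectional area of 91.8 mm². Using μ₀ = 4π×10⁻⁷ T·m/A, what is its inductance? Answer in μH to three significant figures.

L ≈ 422 μH

For a thin toroid, L = μ₀N²A/(2πR).
L = (4π×10⁻⁷)(1510)²(9.180×10^-5) / (2π×9.930×10^-2 m) = 4.216×10^-4 H.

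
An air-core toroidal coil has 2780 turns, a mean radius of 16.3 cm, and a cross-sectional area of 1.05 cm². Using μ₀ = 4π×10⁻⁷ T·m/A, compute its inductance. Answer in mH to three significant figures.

L ≈ 0.996 mH

For a thin toroid, L = μ₀N²A/(2πR).
L = (4π×10⁻⁷)(2780)²(1.050×10^-4) / (2π×0.163 m) = 9.957×10^-4 H.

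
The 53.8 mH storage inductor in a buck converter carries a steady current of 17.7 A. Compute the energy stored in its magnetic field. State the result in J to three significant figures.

U ≈ 8.43 J

Stored magnetic energy: U = ½LI².
U = ½(5.380×10^-2 H)(17.7 A)² = 8.428 J.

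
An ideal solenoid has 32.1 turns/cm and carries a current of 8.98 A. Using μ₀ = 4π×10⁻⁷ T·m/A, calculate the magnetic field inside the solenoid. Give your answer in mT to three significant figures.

Inside a long solenoid, B = μ₀nI.
B = (4π×10⁻⁷)(3.210×10^3 m⁻¹)(8.98 A) = 3.622×10^-2 T.

B ≈ 36.2 mT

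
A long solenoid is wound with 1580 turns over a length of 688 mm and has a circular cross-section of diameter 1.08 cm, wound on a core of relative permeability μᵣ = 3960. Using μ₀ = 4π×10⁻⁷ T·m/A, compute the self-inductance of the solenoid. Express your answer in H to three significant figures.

L ≈ 1.65 H

A = π(d/2)² = π(5.400×10^-3 m)² = 9.161×10^-5 m².
For a long solenoid, L = μ₀μᵣN²A/ℓ.
L = (4π×10⁻⁷)(3960)(1580)²(9.161×10^-5)/(0.688 m) = 1.654 H.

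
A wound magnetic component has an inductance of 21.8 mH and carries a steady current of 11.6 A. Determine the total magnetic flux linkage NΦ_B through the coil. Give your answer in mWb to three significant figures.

NΦ_B ≈ 253 mWb

From L = NΦ_B/I, the flux linkage is NΦ_B = LI.
NΦ_B = (2.180×10^-2 H)(11.6 A) = 0.2529 Wb.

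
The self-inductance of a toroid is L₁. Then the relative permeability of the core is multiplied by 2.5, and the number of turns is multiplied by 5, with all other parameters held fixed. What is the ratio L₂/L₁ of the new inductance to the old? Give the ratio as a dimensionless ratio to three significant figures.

For a toroid, L ∝ μᵣN²A/R.
L₂/L₁ = (2.5) × (5)^2 = 62.5.

L₂/L₁ = 62.5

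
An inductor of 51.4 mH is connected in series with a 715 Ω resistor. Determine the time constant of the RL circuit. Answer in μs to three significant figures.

τ = L/R = (5.140×10^-2 H)/(715 Ω) = 7.189×10^-5 s.

τ ≈ 71.9 μs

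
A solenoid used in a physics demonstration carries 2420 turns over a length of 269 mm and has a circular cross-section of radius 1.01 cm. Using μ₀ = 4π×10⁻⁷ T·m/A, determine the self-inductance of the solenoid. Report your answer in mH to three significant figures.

L ≈ 8.77 mH

A = πr² = π(1.010×10^-2 m)² = 3.2047×10^-4 m².
For a long solenoid, L = μ₀N²A/ℓ.
L = (4π×10⁻⁷)(2420)²(3.2047×10^-4)/(0.269 m) = 8.768×10^-3 H.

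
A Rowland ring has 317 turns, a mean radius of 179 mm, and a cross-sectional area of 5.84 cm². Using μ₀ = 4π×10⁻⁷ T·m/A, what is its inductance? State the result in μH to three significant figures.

For a thin toroid, L = μ₀N²A/(2πR).
L = (4π×10⁻⁷)(317)²(5.840×10^-4) / (2π×0.179 m) = 6.557×10^-5 H.

L ≈ 65.6 μH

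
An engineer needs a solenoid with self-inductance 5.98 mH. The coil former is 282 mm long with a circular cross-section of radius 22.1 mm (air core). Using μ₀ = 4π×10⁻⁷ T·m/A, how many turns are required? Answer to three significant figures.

A = πr² = π(2.210×10^-2 m)² = 1.534×10^-3 m².
From L = μ₀N²A/ℓ, N = √(Lℓ / (μ₀A)).
N = √[(5.980×10^-3)(0.282) / ((4π×10⁻⁷)×1.534×10^-3)] = √(8.746×10^5) ≈ 935.2.

N ≈ 935 turns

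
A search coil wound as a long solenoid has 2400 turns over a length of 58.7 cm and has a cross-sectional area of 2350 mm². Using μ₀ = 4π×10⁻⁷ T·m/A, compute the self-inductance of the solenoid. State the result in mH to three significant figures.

A = 2350 mm² = 2.350×10^-3 m².
For a long solenoid, L = μ₀N²A/ℓ.
L = (4π×10⁻⁷)(2400)²(2.350×10^-3)/(0.587 m) = 2.898×10^-2 H.

L ≈ 29.0 mH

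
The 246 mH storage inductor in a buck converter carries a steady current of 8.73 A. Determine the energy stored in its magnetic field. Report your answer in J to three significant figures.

U ≈ 9.37 J

Stored magnetic energy: U = ½LI².
U = ½(0.246 H)(8.73 A)² = 9.374 J.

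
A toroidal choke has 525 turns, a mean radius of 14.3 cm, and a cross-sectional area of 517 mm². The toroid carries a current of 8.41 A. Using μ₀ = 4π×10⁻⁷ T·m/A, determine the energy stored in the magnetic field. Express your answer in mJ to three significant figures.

L = μ₀N²A/(2πR) = (4π×10⁻⁷)(525)²(5.170×10^-4)/(2π×0.143) = 1.993×10^-4 H.
U = ½LI² = ½(1.993×10^-4)(8.41)² = 7.048×10^-3 J.

U ≈ 7.05 mJ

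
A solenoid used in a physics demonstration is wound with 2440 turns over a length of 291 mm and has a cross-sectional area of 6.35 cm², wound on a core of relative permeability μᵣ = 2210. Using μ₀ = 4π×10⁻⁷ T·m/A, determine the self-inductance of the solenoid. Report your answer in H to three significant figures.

L ≈ 36.1 H

A = 6.35 cm² = 6.350×10^-4 m².
For a long solenoid, L = μ₀μᵣN²A/ℓ.
L = (4π×10⁻⁷)(2210)(2440)²(6.350×10^-4)/(0.291 m) = 36.08 H.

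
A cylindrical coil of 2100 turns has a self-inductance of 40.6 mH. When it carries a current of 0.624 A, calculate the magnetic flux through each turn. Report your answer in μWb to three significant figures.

From L = NΦ_B/I, the flux per turn is Φ_B = LI/N.
Φ_B = (4.060×10^-2 H)(0.624 A)/2100 = 1.206×10^-5 Wb.

Φ_B ≈ 12.1 μWb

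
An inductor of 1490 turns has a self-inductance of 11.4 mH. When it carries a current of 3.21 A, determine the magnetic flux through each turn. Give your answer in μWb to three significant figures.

Φ_B ≈ 24.6 μWb

From L = NΦ_B/I, the flux per turn is Φ_B = LI/N.
Φ_B = (1.140×10^-2 H)(3.21 A)/1490 = 2.456×10^-5 Wb.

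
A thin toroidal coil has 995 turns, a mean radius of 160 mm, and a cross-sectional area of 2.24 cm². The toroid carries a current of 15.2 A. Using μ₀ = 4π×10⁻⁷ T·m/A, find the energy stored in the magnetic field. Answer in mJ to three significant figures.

L = μ₀N²A/(2πR) = (4π×10⁻⁷)(995)²(2.240×10^-4)/(2π×0.16) = 2.772×10^-4 H.
U = ½LI² = ½(2.772×10^-4)(15.2)² = 3.202×10^-2 J.

U ≈ 32.0 mJ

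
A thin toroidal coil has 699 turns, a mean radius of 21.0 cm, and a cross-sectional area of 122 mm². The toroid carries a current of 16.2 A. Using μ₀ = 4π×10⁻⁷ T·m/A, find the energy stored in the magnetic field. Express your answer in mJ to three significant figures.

L = μ₀N²A/(2πR) = (4π×10⁻⁷)(699)²(1.220×10^-4)/(2π×0.21) = 5.677×10^-5 H.
U = ½LI² = ½(5.677×10^-5)(16.2)² = 7.449×10^-3 J.

U ≈ 7.45 mJ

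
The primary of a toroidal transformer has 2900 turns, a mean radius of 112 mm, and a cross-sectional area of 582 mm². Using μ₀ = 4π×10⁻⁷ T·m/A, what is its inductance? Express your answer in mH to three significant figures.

L ≈ 8.74 mH

For a thin toroid, L = μ₀N²A/(2πR).
L = (4π×10⁻⁷)(2900)²(5.820×10^-4) / (2π×0.112 m) = 8.740×10^-3 H.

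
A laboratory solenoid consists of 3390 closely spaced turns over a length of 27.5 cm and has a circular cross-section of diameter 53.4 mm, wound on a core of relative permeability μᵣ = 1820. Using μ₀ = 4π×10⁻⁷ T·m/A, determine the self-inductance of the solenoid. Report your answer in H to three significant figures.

L ≈ 214 H

A = π(d/2)² = π(2.670×10^-2 m)² = 2.240×10^-3 m².
For a long solenoid, L = μ₀μᵣN²A/ℓ.
L = (4π×10⁻⁷)(1820)(3390)²(2.240×10^-3)/(0.275 m) = 214.1 H.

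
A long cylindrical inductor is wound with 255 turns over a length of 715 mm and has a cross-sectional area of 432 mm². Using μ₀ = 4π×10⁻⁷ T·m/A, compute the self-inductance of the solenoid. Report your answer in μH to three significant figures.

A = 432 mm² = 4.320×10^-4 m².
For a long solenoid, L = μ₀N²A/ℓ.
L = (4π×10⁻⁷)(255)²(4.320×10^-4)/(0.715 m) = 4.937×10^-5 H.

L ≈ 49.4 μH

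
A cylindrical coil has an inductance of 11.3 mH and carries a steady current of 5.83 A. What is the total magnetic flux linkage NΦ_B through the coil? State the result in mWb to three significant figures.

From L = NΦ_B/I, the flux linkage is NΦ_B = LI.
NΦ_B = (1.130×10^-2 H)(5.83 A) = 6.588×10^-2 Wb.

NΦ_B ≈ 65.9 mWb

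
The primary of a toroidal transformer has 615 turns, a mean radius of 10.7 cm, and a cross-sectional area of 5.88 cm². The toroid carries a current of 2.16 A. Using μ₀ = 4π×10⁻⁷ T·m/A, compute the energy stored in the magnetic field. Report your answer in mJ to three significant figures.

U ≈ 0.970 mJ

L = μ₀N²A/(2πR) = (4π×10⁻⁷)(615)²(5.880×10^-4)/(2π×0.107) = 4.157×10^-4 H.
U = ½LI² = ½(4.157×10^-4)(2.16)² = 9.697×10^-4 J.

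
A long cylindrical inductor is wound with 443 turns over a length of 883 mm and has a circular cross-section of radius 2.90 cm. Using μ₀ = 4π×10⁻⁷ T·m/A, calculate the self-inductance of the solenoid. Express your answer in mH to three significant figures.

L ≈ 0.738 mH

A = πr² = π(2.900×10^-2 m)² = 2.642×10^-3 m².
For a long solenoid, L = μ₀N²A/ℓ.
L = (4π×10⁻⁷)(443)²(2.642×10^-3)/(0.883 m) = 7.379×10^-4 H.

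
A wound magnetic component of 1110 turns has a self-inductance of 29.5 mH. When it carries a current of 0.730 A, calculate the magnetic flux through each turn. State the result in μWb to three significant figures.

From L = NΦ_B/I, the flux per turn is Φ_B = LI/N.
Φ_B = (2.950×10^-2 H)(0.730 A)/1110 = 1.940×10^-5 Wb.

Φ_B ≈ 19.4 μWb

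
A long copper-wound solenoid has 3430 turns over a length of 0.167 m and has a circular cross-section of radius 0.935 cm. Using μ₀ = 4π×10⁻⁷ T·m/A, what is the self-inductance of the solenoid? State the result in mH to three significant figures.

L ≈ 24.3 mH

A = πr² = π(9.350×10^-3 m)² = 2.746×10^-4 m².
For a long solenoid, L = μ₀N²A/ℓ.
L = (4π×10⁻⁷)(3430)²(2.746×10^-4)/(0.167 m) = 2.431×10^-2 H.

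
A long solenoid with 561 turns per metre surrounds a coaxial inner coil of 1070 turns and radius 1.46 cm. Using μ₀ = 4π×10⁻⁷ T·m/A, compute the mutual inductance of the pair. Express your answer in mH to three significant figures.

The outer solenoid produces a uniform field B₁ = μ₀n₁I₁ across the inner coil,
so the flux linkage is N₂Φ = N₂B₁A₂ = μ₀n₁N₂A₂·I₁, giving M = μ₀n₁N₂A₂.
A₂ = πr² = π(1.460×10^-2 m)² = 6.697×10^-4 m².
M = (4π×10⁻⁷)(561)(1070)(6.697×10^-4) = 5.051×10^-4 H.

M ≈ 0.505 mH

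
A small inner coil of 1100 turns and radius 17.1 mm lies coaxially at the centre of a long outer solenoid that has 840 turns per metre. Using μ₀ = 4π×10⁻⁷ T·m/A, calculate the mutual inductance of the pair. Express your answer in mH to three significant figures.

M ≈ 1.07 mH

The outer solenoid produces a uniform field B₁ = μ₀n₁I₁ across the inner coil,
so the flux linkage is N₂Φ = N₂B₁A₂ = μ₀n₁N₂A₂·I₁, giving M = μ₀n₁N₂A₂.
A₂ = πr² = π(1.710×10^-2 m)² = 9.186×10^-4 m².
M = (4π×10⁻⁷)(840)(1100)(9.186×10^-4) = 1.067×10^-3 H.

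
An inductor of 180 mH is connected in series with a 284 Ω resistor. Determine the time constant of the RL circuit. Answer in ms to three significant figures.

τ = L/R = (0.18 H)/(284 Ω) = 6.338×10^-4 s.

τ ≈ 0.634 ms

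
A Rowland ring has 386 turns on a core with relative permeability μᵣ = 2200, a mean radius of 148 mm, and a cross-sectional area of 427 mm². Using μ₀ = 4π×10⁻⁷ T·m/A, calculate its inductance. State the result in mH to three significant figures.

For a thin toroid, L = μ₀μᵣN²A/(2πR).
L = (4π×10⁻⁷)(2200)(386)²(4.270×10^-4) / (2π×0.148 m) = 0.1891 H.

L ≈ 189 mH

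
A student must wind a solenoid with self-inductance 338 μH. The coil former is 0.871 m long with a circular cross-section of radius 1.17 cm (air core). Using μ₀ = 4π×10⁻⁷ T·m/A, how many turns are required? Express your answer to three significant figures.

A = πr² = π(1.170×10^-2 m)² = 4.301×10^-4 m².
From L = μ₀N²A/ℓ, N = √(Lℓ / (μ₀A)).
N = √[(3.380×10^-4)(0.871) / ((4π×10⁻⁷)×4.301×10^-4)] = √(5.448×10^5) ≈ 738.1.

N ≈ 738 turns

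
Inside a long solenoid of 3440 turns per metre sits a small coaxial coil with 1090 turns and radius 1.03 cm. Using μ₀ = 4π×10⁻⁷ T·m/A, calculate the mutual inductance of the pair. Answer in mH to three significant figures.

The outer solenoid produces a uniform field B₁ = μ₀n₁I₁ across the inner coil,
so the flux linkage is N₂Φ = N₂B₁A₂ = μ₀n₁N₂A₂·I₁, giving M = μ₀n₁N₂A₂.
A₂ = πr² = π(1.030×10^-2 m)² = 3.333×10^-4 m².
M = (4π×10⁻⁷)(3440)(1090)(3.333×10^-4) = 1.570×10^-3 H.

M ≈ 1.57 mH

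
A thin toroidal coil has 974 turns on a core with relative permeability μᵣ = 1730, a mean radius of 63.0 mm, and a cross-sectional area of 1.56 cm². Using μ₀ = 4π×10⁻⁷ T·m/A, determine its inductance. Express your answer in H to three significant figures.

L ≈ 0.813 H

For a thin toroid, L = μ₀μᵣN²A/(2πR).
L = (4π×10⁻⁷)(1730)(974)²(1.560×10^-4) / (2π×6.300×10^-2 m) = 0.8128 H.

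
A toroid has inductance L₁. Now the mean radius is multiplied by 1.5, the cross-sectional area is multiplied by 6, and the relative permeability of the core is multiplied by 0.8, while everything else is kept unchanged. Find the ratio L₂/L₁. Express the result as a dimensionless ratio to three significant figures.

For a toroid, L ∝ μᵣN²A/R.
L₂/L₁ = (1.5)^-1 × (6) × (0.8) = 3.20.

L₂/L₁ = 3.20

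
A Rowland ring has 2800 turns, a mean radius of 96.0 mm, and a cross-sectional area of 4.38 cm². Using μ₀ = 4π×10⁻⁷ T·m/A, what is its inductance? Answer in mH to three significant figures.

L ≈ 7.15 mH

For a thin toroid, L = μ₀N²A/(2πR).
L = (4π×10⁻⁷)(2800)²(4.380×10^-4) / (2π×9.600×10^-2 m) = 7.154×10^-3 H.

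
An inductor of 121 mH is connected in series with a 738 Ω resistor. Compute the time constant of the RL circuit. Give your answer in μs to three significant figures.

τ = L/R = (0.121 H)/(738 Ω) = 1.640×10^-4 s.

τ ≈ 164 μs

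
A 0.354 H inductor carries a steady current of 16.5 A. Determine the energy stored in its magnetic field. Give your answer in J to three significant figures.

Stored magnetic energy: U = ½LI².
U = ½(0.354 H)(16.5 A)² = 48.19 J.

U ≈ 48.2 J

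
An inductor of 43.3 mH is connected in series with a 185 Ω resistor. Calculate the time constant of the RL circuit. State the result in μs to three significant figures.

τ = L/R = (4.330×10^-2 H)/(185 Ω) = 2.341×10^-4 s.

τ ≈ 234 μs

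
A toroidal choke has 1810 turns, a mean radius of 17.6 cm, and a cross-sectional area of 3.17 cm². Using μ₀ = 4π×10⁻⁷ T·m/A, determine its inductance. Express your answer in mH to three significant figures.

For a thin toroid, L = μ₀N²A/(2πR).
L = (4π×10⁻⁷)(1810)²(3.170×10^-4) / (2π×0.176 m) = 1.180×10^-3 H.

L ≈ 1.18 mH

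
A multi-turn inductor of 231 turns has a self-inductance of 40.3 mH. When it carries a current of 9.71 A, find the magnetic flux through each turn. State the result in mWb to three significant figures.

Φ_B ≈ 1.69 mWb

From L = NΦ_B/I, the flux per turn is Φ_B = LI/N.
Φ_B = (4.030×10^-2 H)(9.71 A)/231 = 1.694×10^-3 Wb.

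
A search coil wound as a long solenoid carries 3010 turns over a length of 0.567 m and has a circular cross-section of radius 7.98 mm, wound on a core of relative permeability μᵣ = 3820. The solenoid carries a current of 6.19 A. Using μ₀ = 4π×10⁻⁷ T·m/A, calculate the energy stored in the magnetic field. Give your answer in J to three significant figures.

U ≈ 294 J

A = πr² = π(7.980×10^-3 m)² = 2.001×10^-4 m².
L = μ₀μᵣN²A/ℓ = (4π×10⁻⁷)(3820)(3010)²(2.001×10^-4)/(0.567) = 15.345 H.
U = ½LI² = ½(15.345)(6.19)² = 294 J.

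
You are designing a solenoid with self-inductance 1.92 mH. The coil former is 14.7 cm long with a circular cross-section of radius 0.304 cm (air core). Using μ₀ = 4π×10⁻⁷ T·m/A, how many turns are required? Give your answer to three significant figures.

A = πr² = π(3.040×10^-3 m)² = 2.903×10^-5 m².
From L = μ₀N²A/ℓ, N = √(Lℓ / (μ₀A)).
N = √[(1.920×10^-3)(0.147) / ((4π×10⁻⁷)×2.903×10^-5)] = √(7.736×10^6) ≈ 2781.4.

N ≈ 2780 turns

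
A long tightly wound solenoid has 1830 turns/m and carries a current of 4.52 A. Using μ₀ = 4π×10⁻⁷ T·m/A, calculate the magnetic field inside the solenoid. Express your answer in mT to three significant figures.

Inside a long solenoid, B = μ₀nI.
B = (4π×10⁻⁷)(1.830×10^3 m⁻¹)(4.52 A) = 1.039×10^-2 T.

B ≈ 10.4 mT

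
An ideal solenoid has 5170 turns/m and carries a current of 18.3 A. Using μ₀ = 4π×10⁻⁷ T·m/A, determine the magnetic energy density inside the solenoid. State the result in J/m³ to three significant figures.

u ≈ 5620 J/m³

B = μ₀nI = (4π×10⁻⁷)(5.170×10^3)(18.3) = 0.1189 T.
u = B²/(2μ₀) = (0.1189)²/(2×4π×10⁻⁷) = 5.624×10^3 J/m³.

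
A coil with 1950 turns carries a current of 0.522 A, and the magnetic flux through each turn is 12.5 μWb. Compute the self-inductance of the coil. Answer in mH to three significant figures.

Self-inductance is defined by L = NΦ_B/I (flux linkage over current).
L = (1950)(1.250×10^-5 Wb)/(0.522 A) = 4.670×10^-2 H.

L ≈ 46.7 mH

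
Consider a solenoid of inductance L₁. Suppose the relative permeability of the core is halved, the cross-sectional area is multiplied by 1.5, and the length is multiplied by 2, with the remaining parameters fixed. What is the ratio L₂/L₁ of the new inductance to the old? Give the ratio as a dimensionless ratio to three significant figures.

For a solenoid, L ∝ μᵣN²A/ℓ.
L₂/L₁ = (0.5) × (1.5) × (2)^-1 = 0.375.

L₂/L₁ = 0.375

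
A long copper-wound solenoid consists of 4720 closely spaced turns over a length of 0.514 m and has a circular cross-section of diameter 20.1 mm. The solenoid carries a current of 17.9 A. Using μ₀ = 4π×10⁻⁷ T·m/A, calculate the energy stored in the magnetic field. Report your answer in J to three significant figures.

U ≈ 2.77 J

A = π(d/2)² = π(1.005×10^-2 m)² = 3.173×10^-4 m².
L = μ₀N²A/ℓ = (4π×10⁻⁷)(4720)²(3.173×10^-4)/(0.514) = 1.728×10^-2 H.
U = ½LI² = ½(1.728×10^-2)(17.9)² = 2.769 J.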